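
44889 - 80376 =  - 35487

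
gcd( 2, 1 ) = 1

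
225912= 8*28239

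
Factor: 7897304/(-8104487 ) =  - 2^3*23^( - 1)  *  61^1*16183^1*352369^( - 1 )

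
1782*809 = 1441638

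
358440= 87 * 4120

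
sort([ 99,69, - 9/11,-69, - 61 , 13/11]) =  [ - 69, - 61, - 9/11, 13/11,69, 99]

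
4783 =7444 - 2661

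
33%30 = 3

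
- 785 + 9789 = 9004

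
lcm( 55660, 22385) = 2059420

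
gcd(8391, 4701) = 3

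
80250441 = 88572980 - 8322539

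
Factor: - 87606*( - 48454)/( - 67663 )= - 4244861124/67663 = -  2^2 * 3^2*7^1 * 31^1*71^( - 1)*157^1 *953^( - 1)* 3461^1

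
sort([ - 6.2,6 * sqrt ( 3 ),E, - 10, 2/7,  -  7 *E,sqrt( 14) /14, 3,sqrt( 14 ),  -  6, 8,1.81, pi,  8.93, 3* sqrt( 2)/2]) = [ - 7*E, -10,  -  6.2, - 6 , sqrt(14) /14, 2/7,1.81,3 * sqrt(2) /2,E,3,pi, sqrt( 14),  8,8.93,  6*sqrt( 3 ) ]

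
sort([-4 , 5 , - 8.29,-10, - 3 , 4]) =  [ - 10, - 8.29, - 4, - 3,4, 5] 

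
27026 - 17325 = 9701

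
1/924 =1/924 = 0.00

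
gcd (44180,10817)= 1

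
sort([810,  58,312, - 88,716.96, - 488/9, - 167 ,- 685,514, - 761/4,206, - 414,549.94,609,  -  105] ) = [ - 685, - 414, - 761/4, - 167, - 105  ,-88 , - 488/9,58,206,312 , 514, 549.94,609 , 716.96,  810]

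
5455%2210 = 1035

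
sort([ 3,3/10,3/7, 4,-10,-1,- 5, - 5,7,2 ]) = [ - 10,  -  5,  -  5,- 1,  3/10, 3/7,2 , 3 , 4, 7 ]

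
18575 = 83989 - 65414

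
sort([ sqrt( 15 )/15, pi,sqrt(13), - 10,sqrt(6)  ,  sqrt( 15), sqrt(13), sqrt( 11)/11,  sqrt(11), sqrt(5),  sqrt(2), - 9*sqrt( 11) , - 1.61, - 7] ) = [ - 9 * sqrt( 11 ), - 10, - 7, - 1.61, sqrt ( 15)/15,sqrt(11)/11,sqrt(2) , sqrt(5), sqrt(6), pi, sqrt(11 ), sqrt( 13),  sqrt(13) , sqrt( 15 ) ] 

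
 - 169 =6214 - 6383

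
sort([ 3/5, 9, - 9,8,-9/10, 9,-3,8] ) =[ - 9 ,  -  3,-9/10, 3/5, 8,8, 9,9]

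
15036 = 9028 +6008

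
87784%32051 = 23682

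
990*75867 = 75108330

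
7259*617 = 4478803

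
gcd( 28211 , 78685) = 1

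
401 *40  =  16040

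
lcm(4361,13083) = 13083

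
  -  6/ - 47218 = 3/23609 = 0.00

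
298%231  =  67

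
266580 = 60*4443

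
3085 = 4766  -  1681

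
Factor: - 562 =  -2^1*281^1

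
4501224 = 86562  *52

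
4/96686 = 2/48343= 0.00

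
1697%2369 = 1697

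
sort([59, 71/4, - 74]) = [ - 74,71/4, 59]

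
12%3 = 0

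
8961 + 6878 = 15839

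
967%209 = 131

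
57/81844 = 57/81844= 0.00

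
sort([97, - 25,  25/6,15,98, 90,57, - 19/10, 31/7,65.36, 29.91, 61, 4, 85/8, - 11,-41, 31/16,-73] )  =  [ - 73, - 41, - 25,-11, - 19/10, 31/16,  4, 25/6, 31/7,85/8, 15 , 29.91,  57, 61,65.36, 90, 97 , 98]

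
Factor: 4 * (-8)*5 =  - 2^5*5^1 = - 160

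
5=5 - 0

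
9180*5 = 45900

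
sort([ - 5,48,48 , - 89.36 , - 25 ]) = [ - 89.36, - 25, - 5,48,48 ]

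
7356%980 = 496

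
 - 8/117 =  - 1 + 109/117 = - 0.07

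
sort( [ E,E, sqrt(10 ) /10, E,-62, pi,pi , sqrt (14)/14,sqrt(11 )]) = [ - 62,sqrt ( 14)/14,sqrt( 10)/10,E, E, E, pi,  pi,sqrt(11 ) ] 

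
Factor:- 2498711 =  - 17^1*146983^1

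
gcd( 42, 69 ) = 3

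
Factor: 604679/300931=29^2*719^1*300931^( - 1 )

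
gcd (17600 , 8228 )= 44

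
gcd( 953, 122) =1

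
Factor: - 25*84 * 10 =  - 21000 = -2^3*3^1 * 5^3* 7^1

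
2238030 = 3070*729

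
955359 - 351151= 604208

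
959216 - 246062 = 713154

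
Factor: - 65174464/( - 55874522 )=32587232/27937261 = 2^5*11^( - 1) *17^1*37^1*97^ ( - 1)*1619^1*26183^(-1) 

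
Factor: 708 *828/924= 2^2*3^2*7^(-1 )*11^ (- 1)*23^1 * 59^1=48852/77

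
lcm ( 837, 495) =46035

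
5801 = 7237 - 1436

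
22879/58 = 394 + 27/58 = 394.47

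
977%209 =141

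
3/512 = 3/512 = 0.01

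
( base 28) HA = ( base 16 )1e6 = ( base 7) 1263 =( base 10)486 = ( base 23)L3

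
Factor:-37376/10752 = -73/21 = - 3^( - 1) * 7^(-1)*73^1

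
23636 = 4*5909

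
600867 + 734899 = 1335766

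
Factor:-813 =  - 3^1*271^1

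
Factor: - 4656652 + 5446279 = 3^1*263209^1 = 789627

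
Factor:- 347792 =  - 2^4*21737^1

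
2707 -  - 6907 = 9614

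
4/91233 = 4/91233 = 0.00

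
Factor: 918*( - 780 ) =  - 716040 = -2^3*3^4 *5^1*13^1*17^1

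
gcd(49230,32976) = 18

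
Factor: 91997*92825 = 5^2*47^1 *79^1*91997^1 = 8539621525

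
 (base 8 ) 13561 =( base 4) 1131301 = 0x1771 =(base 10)6001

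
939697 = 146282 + 793415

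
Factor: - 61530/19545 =-4102/1303 = -  2^1*7^1*293^1*1303^( - 1)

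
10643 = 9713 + 930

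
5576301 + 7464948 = 13041249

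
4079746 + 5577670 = 9657416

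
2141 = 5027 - 2886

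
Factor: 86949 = 3^2 *9661^1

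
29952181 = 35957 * 833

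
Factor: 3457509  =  3^1*11^1*104773^1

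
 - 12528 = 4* ( - 3132)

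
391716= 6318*62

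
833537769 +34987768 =868525537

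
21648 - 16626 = 5022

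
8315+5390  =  13705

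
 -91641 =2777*( - 33) 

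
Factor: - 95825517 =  - 3^1*31941839^1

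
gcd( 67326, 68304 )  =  6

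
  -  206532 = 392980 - 599512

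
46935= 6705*7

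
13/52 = 1/4 = 0.25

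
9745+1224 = 10969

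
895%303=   289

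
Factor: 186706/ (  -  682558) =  - 93353/341279 =- 13^1*31^(-1)*43^1*101^( - 1)*109^( - 1)* 167^1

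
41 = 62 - 21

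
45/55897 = 45/55897=0.00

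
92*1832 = 168544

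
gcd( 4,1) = 1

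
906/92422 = 453/46211  =  0.01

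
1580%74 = 26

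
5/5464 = 5/5464 = 0.00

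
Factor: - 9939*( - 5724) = 2^2*3^4*53^1*3313^1= 56890836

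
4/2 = 2 = 2.00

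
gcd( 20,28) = 4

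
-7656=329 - 7985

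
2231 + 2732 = 4963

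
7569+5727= 13296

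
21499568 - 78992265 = - 57492697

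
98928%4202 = 2282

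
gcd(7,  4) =1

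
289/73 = 3+70/73 = 3.96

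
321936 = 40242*8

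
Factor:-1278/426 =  - 3 = -3^1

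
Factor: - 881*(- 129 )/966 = 2^( - 1)*7^( - 1)*23^(-1)*43^1*881^1 = 37883/322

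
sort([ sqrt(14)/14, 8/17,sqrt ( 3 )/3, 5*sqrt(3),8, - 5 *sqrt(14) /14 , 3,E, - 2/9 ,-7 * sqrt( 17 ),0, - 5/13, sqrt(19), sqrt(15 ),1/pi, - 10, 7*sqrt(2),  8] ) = [ - 7*sqrt (17 ), - 10, - 5*sqrt(14 ) /14,-5/13, - 2/9, 0, sqrt ( 14)/14, 1/pi, 8/17,sqrt( 3)/3,E, 3, sqrt( 15), sqrt( 19), 8, 8, 5*sqrt ( 3 ),7*sqrt( 2 )]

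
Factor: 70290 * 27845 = 2^1*3^2*5^2*11^1*  71^1*5569^1   =  1957225050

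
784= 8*98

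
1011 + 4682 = 5693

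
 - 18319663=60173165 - 78492828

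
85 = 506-421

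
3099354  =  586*5289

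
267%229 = 38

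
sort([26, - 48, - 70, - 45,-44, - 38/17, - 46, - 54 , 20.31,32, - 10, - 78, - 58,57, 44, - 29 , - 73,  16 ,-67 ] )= [ - 78, - 73, - 70, - 67, -58, - 54, - 48 , - 46 , -45,  -  44, - 29, - 10, - 38/17 , 16,  20.31, 26, 32, 44,57]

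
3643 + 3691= 7334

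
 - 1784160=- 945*1888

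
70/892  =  35/446 = 0.08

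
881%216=17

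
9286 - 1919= 7367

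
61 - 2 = 59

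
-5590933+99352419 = 93761486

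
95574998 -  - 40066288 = 135641286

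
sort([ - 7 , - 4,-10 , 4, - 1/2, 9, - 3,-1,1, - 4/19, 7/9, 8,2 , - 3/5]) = [- 10,  -  7  ,  -  4,-3,-1, - 3/5, - 1/2, - 4/19 , 7/9, 1, 2, 4 , 8 , 9 ]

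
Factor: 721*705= 508305 = 3^1*5^1 * 7^1*47^1*103^1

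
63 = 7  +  56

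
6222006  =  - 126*( - 49381) 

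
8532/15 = 2844/5 = 568.80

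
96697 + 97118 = 193815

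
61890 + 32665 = 94555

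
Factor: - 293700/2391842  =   - 2^1*3^1*5^2  *11^1*89^1 * 673^( - 1 )*1777^( - 1 ) = - 146850/1195921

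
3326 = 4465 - 1139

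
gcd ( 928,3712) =928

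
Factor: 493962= 2^1*3^1 *7^1*19^1*619^1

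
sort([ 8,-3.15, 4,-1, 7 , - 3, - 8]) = [ - 8, - 3.15, - 3, - 1, 4, 7, 8]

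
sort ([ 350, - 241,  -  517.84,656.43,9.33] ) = [ -517.84,-241,9.33,350,656.43] 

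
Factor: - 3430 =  - 2^1*5^1*7^3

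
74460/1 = 74460 = 74460.00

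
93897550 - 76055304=17842246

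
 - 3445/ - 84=3445/84 = 41.01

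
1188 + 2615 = 3803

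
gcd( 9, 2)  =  1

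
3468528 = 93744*37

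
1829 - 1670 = 159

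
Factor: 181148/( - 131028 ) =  - 3^( - 1) * 11^1* 23^1 *61^( - 1)=- 253/183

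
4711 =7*673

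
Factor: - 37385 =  - 5^1* 7477^1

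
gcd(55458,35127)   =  27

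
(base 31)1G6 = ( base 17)511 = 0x5b7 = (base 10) 1463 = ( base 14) 767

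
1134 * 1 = 1134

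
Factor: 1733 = 1733^1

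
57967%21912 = 14143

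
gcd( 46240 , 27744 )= 9248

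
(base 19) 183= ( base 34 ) F6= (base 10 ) 516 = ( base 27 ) j3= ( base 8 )1004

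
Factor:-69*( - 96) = 2^5 * 3^2*23^1 = 6624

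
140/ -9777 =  - 1 + 9637/9777 = -  0.01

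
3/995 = 3/995  =  0.00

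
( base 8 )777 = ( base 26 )jh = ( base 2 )111111111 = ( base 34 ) f1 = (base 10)511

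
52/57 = 52/57 = 0.91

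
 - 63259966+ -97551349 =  - 160811315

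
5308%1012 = 248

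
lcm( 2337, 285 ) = 11685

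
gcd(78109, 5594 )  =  1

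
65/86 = 65/86 = 0.76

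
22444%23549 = 22444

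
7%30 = 7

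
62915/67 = 939 + 2/67=939.03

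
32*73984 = 2367488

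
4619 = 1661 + 2958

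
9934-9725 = 209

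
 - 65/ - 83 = 65/83= 0.78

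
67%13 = 2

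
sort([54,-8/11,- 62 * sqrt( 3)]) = [ - 62 * sqrt( 3), - 8/11,54]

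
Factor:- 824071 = - 509^1* 1619^1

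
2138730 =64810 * 33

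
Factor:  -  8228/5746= - 2^1*11^2 * 13^(-2) = - 242/169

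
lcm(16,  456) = 912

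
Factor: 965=5^1  *  193^1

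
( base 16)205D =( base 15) 26c5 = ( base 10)8285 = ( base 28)afp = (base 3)102100212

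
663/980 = 663/980 = 0.68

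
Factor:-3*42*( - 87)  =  10962 = 2^1*3^3*7^1*29^1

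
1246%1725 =1246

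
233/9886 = 233/9886 = 0.02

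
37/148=1/4 =0.25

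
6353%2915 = 523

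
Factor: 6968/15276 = 2^1*3^( -1 )*13^1*19^ (-1 ) = 26/57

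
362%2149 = 362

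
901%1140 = 901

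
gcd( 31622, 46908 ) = 2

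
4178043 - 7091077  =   - 2913034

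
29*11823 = 342867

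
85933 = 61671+24262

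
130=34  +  96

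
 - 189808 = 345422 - 535230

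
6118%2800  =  518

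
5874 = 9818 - 3944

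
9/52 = 9/52 = 0.17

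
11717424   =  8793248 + 2924176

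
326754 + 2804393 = 3131147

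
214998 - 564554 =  - 349556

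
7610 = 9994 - 2384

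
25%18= 7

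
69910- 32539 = 37371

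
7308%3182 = 944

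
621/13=47+10/13 = 47.77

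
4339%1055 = 119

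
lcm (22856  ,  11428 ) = 22856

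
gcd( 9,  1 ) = 1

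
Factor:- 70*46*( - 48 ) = 154560 = 2^6*  3^1*5^1*7^1*23^1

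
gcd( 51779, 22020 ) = 1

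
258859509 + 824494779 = 1083354288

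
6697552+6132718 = 12830270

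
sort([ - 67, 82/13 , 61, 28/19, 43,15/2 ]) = [ - 67,  28/19, 82/13,15/2, 43, 61]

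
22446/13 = 1726 + 8/13 = 1726.62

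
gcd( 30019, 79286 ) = 1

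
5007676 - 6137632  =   - 1129956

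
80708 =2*40354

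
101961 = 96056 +5905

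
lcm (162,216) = 648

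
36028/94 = 383+13/47 = 383.28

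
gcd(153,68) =17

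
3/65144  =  3/65144 = 0.00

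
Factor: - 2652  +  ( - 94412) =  - 97064 = - 2^3 * 11^1*1103^1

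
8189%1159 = 76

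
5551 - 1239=4312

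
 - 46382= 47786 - 94168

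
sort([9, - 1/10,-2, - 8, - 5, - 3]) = [ - 8 , - 5,  -  3, - 2, - 1/10,9]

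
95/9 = 95/9  =  10.56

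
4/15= 4/15=0.27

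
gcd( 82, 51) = 1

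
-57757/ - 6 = 57757/6= 9626.17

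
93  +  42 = 135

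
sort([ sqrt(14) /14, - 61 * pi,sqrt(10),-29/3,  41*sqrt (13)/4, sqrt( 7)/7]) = [ - 61 * pi,-29/3,sqrt(14)/14,sqrt( 7 ) /7, sqrt( 10),41*sqrt( 13)/4 ]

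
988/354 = 494/177 = 2.79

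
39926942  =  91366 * 437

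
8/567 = 8/567  =  0.01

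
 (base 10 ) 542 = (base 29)IK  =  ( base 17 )1ef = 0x21E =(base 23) 10d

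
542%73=31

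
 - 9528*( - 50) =476400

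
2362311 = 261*9051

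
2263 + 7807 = 10070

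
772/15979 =772/15979 = 0.05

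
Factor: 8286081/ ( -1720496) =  -2^( - 4)*3^1 * 293^( - 1)*367^(  -  1)*2762027^1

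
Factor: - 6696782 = - 2^1 * 3348391^1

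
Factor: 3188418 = 2^1*3^1*17^1*31259^1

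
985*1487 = 1464695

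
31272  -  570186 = -538914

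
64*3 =192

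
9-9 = 0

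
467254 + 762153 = 1229407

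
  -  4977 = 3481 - 8458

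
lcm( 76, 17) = 1292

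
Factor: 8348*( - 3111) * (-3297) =85625160516 = 2^2  *  3^2*7^1*17^1*61^1*157^1*2087^1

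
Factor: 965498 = 2^1*17^1*73^1*389^1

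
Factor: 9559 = 11^2*79^1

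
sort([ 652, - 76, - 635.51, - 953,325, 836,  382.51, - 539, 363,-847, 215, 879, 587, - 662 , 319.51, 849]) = [ -953, - 847, - 662,- 635.51, -539,  -  76,215,319.51,325,363, 382.51,587,652, 836,849, 879 ] 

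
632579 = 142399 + 490180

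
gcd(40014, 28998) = 162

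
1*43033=43033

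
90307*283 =25556881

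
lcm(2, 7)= 14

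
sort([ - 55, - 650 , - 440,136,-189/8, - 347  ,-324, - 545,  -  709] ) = [-709, - 650, - 545, - 440,-347 , - 324, - 55, - 189/8, 136]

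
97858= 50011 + 47847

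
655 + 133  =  788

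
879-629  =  250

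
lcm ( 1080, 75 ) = 5400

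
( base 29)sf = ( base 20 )217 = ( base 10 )827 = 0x33b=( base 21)1I8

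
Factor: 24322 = 2^1*12161^1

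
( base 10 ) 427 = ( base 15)1d7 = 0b110101011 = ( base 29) EL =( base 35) c7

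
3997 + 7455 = 11452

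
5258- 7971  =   - 2713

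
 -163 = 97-260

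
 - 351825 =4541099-4892924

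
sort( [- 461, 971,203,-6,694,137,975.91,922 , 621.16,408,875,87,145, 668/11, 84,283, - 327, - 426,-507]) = [ - 507, - 461, - 426,-327, - 6, 668/11,84,87,  137, 145,  203,283,408 , 621.16,694,875,922,971,975.91 ]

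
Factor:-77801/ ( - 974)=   2^(-1)*487^( - 1 )*77801^1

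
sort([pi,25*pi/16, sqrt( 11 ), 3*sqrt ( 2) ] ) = [ pi,sqrt( 11),3 * sqrt( 2), 25 * pi/16 ] 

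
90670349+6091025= 96761374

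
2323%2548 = 2323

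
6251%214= 45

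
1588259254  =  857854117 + 730405137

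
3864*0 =0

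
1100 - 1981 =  - 881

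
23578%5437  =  1830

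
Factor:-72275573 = - 97^1 * 127^1 * 5867^1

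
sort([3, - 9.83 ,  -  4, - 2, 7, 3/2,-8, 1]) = [ - 9.83, - 8,-4, - 2,  1, 3/2,3,7]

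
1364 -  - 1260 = 2624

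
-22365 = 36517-58882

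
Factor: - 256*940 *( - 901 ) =2^10*5^1 * 17^1*47^1*53^1= 216816640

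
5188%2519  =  150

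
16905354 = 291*58094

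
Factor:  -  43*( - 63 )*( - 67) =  - 181503 =-3^2*7^1*43^1*67^1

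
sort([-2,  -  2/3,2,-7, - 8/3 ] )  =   [  -  7, - 8/3, - 2 , - 2/3,2]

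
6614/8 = 3307/4 = 826.75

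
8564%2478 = 1130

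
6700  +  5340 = 12040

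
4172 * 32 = 133504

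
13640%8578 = 5062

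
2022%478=110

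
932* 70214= 65439448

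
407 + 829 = 1236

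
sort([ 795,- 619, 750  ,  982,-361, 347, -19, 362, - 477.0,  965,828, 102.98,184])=[ - 619,  -  477.0,-361, - 19,102.98,184, 347, 362 , 750, 795, 828, 965,982 ]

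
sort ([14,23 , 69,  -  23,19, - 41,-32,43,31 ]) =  [-41,  -  32,-23,14, 19, 23,31,43,69 ]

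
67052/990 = 33526/495  =  67.73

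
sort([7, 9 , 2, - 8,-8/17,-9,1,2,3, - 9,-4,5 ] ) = [ - 9 , - 9, - 8, - 4, - 8/17,1,  2, 2, 3, 5, 7,  9]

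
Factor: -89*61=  - 5429=- 61^1*89^1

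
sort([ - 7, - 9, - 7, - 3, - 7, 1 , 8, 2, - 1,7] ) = [ - 9, - 7, - 7, - 7, - 3, - 1,1,  2,  7,8]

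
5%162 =5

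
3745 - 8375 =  - 4630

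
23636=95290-71654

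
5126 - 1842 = 3284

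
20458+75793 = 96251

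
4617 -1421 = 3196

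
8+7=15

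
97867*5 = 489335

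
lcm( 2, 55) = 110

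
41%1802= 41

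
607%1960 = 607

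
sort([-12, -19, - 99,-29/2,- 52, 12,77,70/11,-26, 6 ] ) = [  -  99, - 52,-26,  -  19, - 29/2, - 12, 6, 70/11, 12, 77 ] 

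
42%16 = 10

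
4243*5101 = 21643543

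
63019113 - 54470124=8548989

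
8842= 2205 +6637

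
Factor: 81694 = 2^1*40847^1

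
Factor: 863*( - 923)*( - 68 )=2^2*13^1*17^1*71^1 *863^1= 54165332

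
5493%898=105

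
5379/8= 5379/8= 672.38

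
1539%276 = 159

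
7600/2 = 3800= 3800.00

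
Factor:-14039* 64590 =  - 2^1*3^1*5^1*101^1 * 139^1*2153^1 = - 906779010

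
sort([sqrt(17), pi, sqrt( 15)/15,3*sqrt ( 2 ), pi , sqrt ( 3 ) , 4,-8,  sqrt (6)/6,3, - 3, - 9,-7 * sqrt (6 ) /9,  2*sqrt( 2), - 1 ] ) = [ - 9,-8 ,-3,-7*sqrt( 6)/9 ,-1, sqrt(15)/15,  sqrt (6 ) /6, sqrt(3), 2*sqrt( 2 ), 3, pi, pi,4,sqrt( 17), 3*sqrt(2) ] 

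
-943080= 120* ( - 7859 )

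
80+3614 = 3694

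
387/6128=387/6128 =0.06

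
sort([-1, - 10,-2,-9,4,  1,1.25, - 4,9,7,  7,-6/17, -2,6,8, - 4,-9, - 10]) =[ - 10,-10,  -  9, - 9 , - 4,-4 ,-2, - 2, - 1,-6/17, 1, 1.25,4,6,7,7,8,  9 ] 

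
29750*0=0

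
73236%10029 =3033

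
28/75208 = 1/2686 =0.00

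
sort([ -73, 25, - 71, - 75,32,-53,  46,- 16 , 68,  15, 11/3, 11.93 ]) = [ - 75, - 73, - 71, - 53,  -  16 , 11/3, 11.93, 15,25, 32, 46,  68]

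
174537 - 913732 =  - 739195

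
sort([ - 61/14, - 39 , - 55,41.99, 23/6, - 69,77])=[ - 69  , - 55,-39,-61/14, 23/6, 41.99,77 ]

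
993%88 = 25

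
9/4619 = 9/4619 = 0.00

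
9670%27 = 4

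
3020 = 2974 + 46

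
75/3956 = 75/3956 = 0.02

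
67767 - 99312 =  - 31545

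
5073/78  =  65 +1/26  =  65.04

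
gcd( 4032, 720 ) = 144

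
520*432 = 224640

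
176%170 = 6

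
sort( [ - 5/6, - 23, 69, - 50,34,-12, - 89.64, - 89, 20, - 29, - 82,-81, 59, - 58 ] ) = [ - 89.64, - 89, - 82, - 81, - 58, - 50, - 29, - 23,- 12,  -  5/6, 20,34,59, 69 ] 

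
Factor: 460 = 2^2*5^1*23^1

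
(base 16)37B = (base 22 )1ib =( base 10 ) 891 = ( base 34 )q7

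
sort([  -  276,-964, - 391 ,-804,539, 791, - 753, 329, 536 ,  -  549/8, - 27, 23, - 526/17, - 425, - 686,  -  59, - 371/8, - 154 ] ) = [ - 964, - 804, - 753, - 686, - 425, - 391, - 276, - 154,  -  549/8, - 59, - 371/8, - 526/17, - 27, 23, 329, 536, 539,791 ] 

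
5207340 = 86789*60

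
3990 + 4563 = 8553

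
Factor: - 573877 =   -  41^1 * 13997^1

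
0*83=0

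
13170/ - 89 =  - 13170/89=-147.98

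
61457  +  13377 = 74834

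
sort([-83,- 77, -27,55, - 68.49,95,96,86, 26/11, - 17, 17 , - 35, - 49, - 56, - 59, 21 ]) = [ - 83, - 77, - 68.49,- 59,-56,-49,-35 ,-27, - 17,26/11,17, 21, 55,86,95 , 96 ] 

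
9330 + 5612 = 14942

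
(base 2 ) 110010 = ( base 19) 2C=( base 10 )50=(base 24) 22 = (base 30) 1K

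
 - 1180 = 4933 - 6113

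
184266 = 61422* 3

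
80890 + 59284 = 140174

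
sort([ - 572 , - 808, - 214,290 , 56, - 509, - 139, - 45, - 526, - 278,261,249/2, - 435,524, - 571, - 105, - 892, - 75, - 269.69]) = [ - 892, - 808, - 572,  -  571, - 526, - 509,-435,-278  , - 269.69, - 214 , - 139, - 105,- 75, - 45,56, 249/2, 261,290, 524] 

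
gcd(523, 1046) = 523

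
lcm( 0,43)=0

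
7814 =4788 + 3026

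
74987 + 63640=138627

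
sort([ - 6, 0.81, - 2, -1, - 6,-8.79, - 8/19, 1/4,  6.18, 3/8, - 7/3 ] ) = [ - 8.79,-6, - 6, - 7/3,-2, - 1, - 8/19, 1/4, 3/8, 0.81, 6.18 ]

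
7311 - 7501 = - 190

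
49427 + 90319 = 139746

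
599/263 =2 +73/263 = 2.28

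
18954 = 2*9477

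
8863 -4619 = 4244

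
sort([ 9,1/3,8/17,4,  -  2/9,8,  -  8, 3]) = [ - 8, - 2/9,1/3,8/17,  3,4 , 8,9]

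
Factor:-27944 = -2^3 *7^1*499^1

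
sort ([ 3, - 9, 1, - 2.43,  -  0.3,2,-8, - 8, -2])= [ - 9, -8, - 8,-2.43,-2, - 0.3,1,2,3]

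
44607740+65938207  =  110545947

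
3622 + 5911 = 9533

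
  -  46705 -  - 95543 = 48838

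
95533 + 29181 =124714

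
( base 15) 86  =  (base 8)176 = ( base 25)51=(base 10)126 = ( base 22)5G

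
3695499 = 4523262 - 827763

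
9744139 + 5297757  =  15041896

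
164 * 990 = 162360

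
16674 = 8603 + 8071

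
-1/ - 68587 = 1/68587 = 0.00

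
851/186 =4 + 107/186 = 4.58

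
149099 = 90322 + 58777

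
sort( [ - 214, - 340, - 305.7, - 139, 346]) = [ - 340, - 305.7,  -  214, - 139, 346 ] 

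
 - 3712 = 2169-5881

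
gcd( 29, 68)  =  1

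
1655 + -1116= 539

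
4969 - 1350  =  3619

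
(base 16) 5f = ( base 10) 95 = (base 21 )4B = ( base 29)38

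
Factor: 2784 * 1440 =2^10*3^3*5^1*29^1 =4008960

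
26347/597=44 + 79/597 = 44.13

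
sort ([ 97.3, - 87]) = [ -87, 97.3]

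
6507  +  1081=7588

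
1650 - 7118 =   -  5468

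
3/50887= 3/50887= 0.00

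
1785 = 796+989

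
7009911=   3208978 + 3800933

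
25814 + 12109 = 37923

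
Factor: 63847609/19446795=3^ ( - 2 ) * 5^( - 1 )  *7^1*23^1*139^( - 1 )*227^1 * 1747^1*3109^(-1)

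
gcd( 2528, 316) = 316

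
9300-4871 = 4429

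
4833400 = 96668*50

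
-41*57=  - 2337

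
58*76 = 4408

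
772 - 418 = 354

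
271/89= 271/89=3.04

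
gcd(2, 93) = 1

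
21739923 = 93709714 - 71969791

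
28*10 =280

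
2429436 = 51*47636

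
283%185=98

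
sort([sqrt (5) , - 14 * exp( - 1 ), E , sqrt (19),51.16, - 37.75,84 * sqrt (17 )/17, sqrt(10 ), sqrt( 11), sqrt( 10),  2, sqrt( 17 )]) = [ - 37.75,  -  14 * exp ( - 1), 2,sqrt( 5),E , sqrt(10), sqrt(10),  sqrt (11), sqrt( 17),sqrt ( 19),  84*sqrt( 17 )/17,51.16]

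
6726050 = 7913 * 850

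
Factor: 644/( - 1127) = - 2^2*7^( - 1 )=-4/7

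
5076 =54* 94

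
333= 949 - 616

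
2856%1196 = 464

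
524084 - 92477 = 431607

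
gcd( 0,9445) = 9445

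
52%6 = 4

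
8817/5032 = 1+ 3785/5032 = 1.75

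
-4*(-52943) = 211772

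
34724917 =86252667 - 51527750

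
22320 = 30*744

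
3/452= 3/452 = 0.01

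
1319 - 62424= - 61105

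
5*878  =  4390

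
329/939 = 329/939=0.35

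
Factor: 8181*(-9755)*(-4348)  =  346994987940= 2^2 * 3^4*5^1*101^1 * 1087^1*1951^1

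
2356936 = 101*23336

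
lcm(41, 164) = 164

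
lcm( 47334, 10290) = 236670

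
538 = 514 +24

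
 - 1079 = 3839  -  4918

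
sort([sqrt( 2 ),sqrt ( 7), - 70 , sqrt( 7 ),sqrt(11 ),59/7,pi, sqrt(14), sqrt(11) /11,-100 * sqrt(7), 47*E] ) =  [ - 100 *sqrt(7), - 70,  sqrt(11)/11,sqrt(2 ), sqrt(  7), sqrt( 7 ),pi,  sqrt(11),sqrt (14), 59/7, 47*E] 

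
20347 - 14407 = 5940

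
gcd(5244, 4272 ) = 12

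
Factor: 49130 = 2^1*5^1*17^3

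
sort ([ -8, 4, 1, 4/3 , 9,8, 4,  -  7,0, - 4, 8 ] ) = [-8 , - 7,-4,0,1 , 4/3, 4 , 4,8,  8 , 9 ] 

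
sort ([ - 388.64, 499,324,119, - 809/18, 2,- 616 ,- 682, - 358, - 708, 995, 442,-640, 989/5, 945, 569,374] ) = [ - 708, - 682, - 640,  -  616,- 388.64, - 358, - 809/18, 2, 119, 989/5,  324,374,442, 499, 569,945,995] 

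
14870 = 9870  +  5000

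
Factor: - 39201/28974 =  - 13067/9658= - 2^( - 1)*11^( - 1 )*73^1*179^1*439^( - 1)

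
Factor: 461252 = 2^2*11^2*953^1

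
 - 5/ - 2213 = 5/2213 = 0.00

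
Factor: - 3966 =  - 2^1 * 3^1*661^1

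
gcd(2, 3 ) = 1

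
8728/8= 1091 = 1091.00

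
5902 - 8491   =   - 2589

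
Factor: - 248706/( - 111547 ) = 2^1*3^2* 41^1*331^( - 1) = 738/331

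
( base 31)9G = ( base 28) AF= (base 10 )295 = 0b100100111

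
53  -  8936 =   -  8883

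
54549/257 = 212 + 65/257 =212.25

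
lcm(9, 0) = 0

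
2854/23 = 124 + 2/23 = 124.09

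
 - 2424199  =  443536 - 2867735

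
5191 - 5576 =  -385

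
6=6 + 0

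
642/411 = 1 + 77/137= 1.56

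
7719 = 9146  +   - 1427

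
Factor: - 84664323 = -3^2*19^1 * 495113^1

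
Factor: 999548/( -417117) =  - 2^2*3^(-1) * 11^1*163^( - 1) * 853^( - 1)*22717^1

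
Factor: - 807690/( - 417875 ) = 161538/83575 = 2^1 * 3^1*5^(- 2 )*13^1*19^1*109^1*3343^(  -  1 )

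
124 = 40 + 84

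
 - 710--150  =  -560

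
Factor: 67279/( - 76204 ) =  - 2^( - 2 )*19^1*3541^1*19051^( - 1)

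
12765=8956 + 3809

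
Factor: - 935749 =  - 653^1*1433^1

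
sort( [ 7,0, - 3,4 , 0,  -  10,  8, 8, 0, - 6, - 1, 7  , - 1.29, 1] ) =[-10, -6,-3,  -  1.29 , - 1 , 0, 0, 0, 1, 4, 7 , 7 , 8, 8 ] 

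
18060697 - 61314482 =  - 43253785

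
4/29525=4/29525 =0.00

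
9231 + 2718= 11949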